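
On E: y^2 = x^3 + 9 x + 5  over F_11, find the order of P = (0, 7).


Compute successive multiples of P until we hit O:
  1P = (0, 7)
  2P = (9, 10)
  3P = (7, 9)
  4P = (7, 2)
  5P = (9, 1)
  6P = (0, 4)
  7P = O

ord(P) = 7


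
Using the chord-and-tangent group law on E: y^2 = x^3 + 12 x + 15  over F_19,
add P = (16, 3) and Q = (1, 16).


P != Q, so use the chord formula.
s = (y2 - y1) / (x2 - x1) = (13) / (4) mod 19 = 8
x3 = s^2 - x1 - x2 mod 19 = 8^2 - 16 - 1 = 9
y3 = s (x1 - x3) - y1 mod 19 = 8 * (16 - 9) - 3 = 15

P + Q = (9, 15)


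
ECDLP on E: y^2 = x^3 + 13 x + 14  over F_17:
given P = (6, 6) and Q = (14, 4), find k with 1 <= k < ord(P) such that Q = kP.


Enumerate multiples of P until we hit Q = (14, 4):
  1P = (6, 6)
  2P = (14, 4)
Match found at i = 2.

k = 2


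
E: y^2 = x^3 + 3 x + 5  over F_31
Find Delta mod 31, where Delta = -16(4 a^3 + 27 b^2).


4 a^3 + 27 b^2 = 4*3^3 + 27*5^2 = 108 + 675 = 783
Delta = -16 * (783) = -12528
Delta mod 31 = 27

Delta = 27 (mod 31)


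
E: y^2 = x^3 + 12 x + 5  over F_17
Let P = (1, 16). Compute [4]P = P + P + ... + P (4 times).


k = 4 = 100_2 (binary, LSB first: 001)
Double-and-add from P = (1, 16):
  bit 0 = 0: acc unchanged = O
  bit 1 = 0: acc unchanged = O
  bit 2 = 1: acc = O + (4, 10) = (4, 10)

4P = (4, 10)


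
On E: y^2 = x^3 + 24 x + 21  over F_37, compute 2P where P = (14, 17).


Doubling: s = (3 x1^2 + a) / (2 y1)
s = (3*14^2 + 24) / (2*17) mod 37 = 18
x3 = s^2 - 2 x1 mod 37 = 18^2 - 2*14 = 0
y3 = s (x1 - x3) - y1 mod 37 = 18 * (14 - 0) - 17 = 13

2P = (0, 13)


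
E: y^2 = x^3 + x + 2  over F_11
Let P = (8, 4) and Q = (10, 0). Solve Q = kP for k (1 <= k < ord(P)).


Enumerate multiples of P until we hit Q = (10, 0):
  1P = (8, 4)
  2P = (10, 0)
Match found at i = 2.

k = 2


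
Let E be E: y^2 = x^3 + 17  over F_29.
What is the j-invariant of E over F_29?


Delta = -16(4 a^3 + 27 b^2) mod 29 = 26
-1728 * (4 a)^3 = -1728 * (4*0)^3 mod 29 = 0
j = 0 * 26^(-1) mod 29 = 0

j = 0 (mod 29)


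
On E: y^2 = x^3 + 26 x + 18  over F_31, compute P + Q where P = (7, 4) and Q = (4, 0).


P != Q, so use the chord formula.
s = (y2 - y1) / (x2 - x1) = (27) / (28) mod 31 = 22
x3 = s^2 - x1 - x2 mod 31 = 22^2 - 7 - 4 = 8
y3 = s (x1 - x3) - y1 mod 31 = 22 * (7 - 8) - 4 = 5

P + Q = (8, 5)


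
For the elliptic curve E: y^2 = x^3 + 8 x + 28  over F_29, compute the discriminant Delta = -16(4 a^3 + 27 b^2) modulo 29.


4 a^3 + 27 b^2 = 4*8^3 + 27*28^2 = 2048 + 21168 = 23216
Delta = -16 * (23216) = -371456
Delta mod 29 = 5

Delta = 5 (mod 29)


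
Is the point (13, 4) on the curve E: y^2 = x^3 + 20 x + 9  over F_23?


Check whether y^2 = x^3 + 20 x + 9 (mod 23) for (x, y) = (13, 4).
LHS: y^2 = 4^2 mod 23 = 16
RHS: x^3 + 20 x + 9 = 13^3 + 20*13 + 9 mod 23 = 5
LHS != RHS

No, not on the curve


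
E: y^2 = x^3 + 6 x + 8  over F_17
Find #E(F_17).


For each x in F_17, count y with y^2 = x^3 + 6 x + 8 mod 17:
  x = 0: RHS = 8, y in [5, 12]  -> 2 point(s)
  x = 1: RHS = 15, y in [7, 10]  -> 2 point(s)
  x = 3: RHS = 2, y in [6, 11]  -> 2 point(s)
  x = 7: RHS = 2, y in [6, 11]  -> 2 point(s)
  x = 9: RHS = 9, y in [3, 14]  -> 2 point(s)
  x = 16: RHS = 1, y in [1, 16]  -> 2 point(s)
Affine points: 12. Add the point at infinity: total = 13.

#E(F_17) = 13


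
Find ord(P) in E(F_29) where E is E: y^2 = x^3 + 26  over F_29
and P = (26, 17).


Compute successive multiples of P until we hit O:
  1P = (26, 17)
  2P = (5, 21)
  3P = (20, 15)
  4P = (25, 22)
  5P = (3, 13)
  6P = (23, 10)
  7P = (8, 25)
  8P = (2, 11)
  ... (continuing to 30P)
  30P = O

ord(P) = 30


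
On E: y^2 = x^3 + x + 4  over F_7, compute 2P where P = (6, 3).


k = 2 = 10_2 (binary, LSB first: 01)
Double-and-add from P = (6, 3):
  bit 0 = 0: acc unchanged = O
  bit 1 = 1: acc = O + (4, 3) = (4, 3)

2P = (4, 3)


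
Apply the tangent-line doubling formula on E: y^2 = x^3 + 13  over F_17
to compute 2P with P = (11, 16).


Doubling: s = (3 x1^2 + a) / (2 y1)
s = (3*11^2 + 0) / (2*16) mod 17 = 14
x3 = s^2 - 2 x1 mod 17 = 14^2 - 2*11 = 4
y3 = s (x1 - x3) - y1 mod 17 = 14 * (11 - 4) - 16 = 14

2P = (4, 14)


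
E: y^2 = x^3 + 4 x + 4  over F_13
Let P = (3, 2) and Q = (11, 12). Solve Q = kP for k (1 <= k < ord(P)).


Enumerate multiples of P until we hit Q = (11, 12):
  1P = (3, 2)
  2P = (11, 1)
  3P = (11, 12)
Match found at i = 3.

k = 3


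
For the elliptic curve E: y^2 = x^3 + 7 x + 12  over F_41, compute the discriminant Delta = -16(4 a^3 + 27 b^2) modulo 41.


4 a^3 + 27 b^2 = 4*7^3 + 27*12^2 = 1372 + 3888 = 5260
Delta = -16 * (5260) = -84160
Delta mod 41 = 13

Delta = 13 (mod 41)


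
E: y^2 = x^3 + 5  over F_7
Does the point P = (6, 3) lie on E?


Check whether y^2 = x^3 + 0 x + 5 (mod 7) for (x, y) = (6, 3).
LHS: y^2 = 3^2 mod 7 = 2
RHS: x^3 + 0 x + 5 = 6^3 + 0*6 + 5 mod 7 = 4
LHS != RHS

No, not on the curve


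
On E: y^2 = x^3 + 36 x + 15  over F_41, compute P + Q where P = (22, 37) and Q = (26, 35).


P != Q, so use the chord formula.
s = (y2 - y1) / (x2 - x1) = (39) / (4) mod 41 = 20
x3 = s^2 - x1 - x2 mod 41 = 20^2 - 22 - 26 = 24
y3 = s (x1 - x3) - y1 mod 41 = 20 * (22 - 24) - 37 = 5

P + Q = (24, 5)


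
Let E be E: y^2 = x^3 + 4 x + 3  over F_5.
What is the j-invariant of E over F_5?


Delta = -16(4 a^3 + 27 b^2) mod 5 = 1
-1728 * (4 a)^3 = -1728 * (4*4)^3 mod 5 = 2
j = 2 * 1^(-1) mod 5 = 2

j = 2 (mod 5)


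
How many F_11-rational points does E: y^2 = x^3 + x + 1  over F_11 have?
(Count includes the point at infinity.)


For each x in F_11, count y with y^2 = x^3 + 1 x + 1 mod 11:
  x = 0: RHS = 1, y in [1, 10]  -> 2 point(s)
  x = 1: RHS = 3, y in [5, 6]  -> 2 point(s)
  x = 2: RHS = 0, y in [0]  -> 1 point(s)
  x = 3: RHS = 9, y in [3, 8]  -> 2 point(s)
  x = 4: RHS = 3, y in [5, 6]  -> 2 point(s)
  x = 6: RHS = 3, y in [5, 6]  -> 2 point(s)
  x = 8: RHS = 4, y in [2, 9]  -> 2 point(s)
Affine points: 13. Add the point at infinity: total = 14.

#E(F_11) = 14


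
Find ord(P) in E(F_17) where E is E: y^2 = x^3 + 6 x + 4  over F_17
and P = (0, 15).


Compute successive multiples of P until we hit O:
  1P = (0, 15)
  2P = (15, 16)
  3P = (15, 1)
  4P = (0, 2)
  5P = O

ord(P) = 5


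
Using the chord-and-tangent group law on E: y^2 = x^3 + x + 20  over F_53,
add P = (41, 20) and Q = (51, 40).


P != Q, so use the chord formula.
s = (y2 - y1) / (x2 - x1) = (20) / (10) mod 53 = 2
x3 = s^2 - x1 - x2 mod 53 = 2^2 - 41 - 51 = 18
y3 = s (x1 - x3) - y1 mod 53 = 2 * (41 - 18) - 20 = 26

P + Q = (18, 26)


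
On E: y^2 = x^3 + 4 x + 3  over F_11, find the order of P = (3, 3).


Compute successive multiples of P until we hit O:
  1P = (3, 3)
  2P = (10, 3)
  3P = (9, 8)
  4P = (0, 5)
  5P = (6, 10)
  6P = (5, 7)
  7P = (7, 0)
  8P = (5, 4)
  ... (continuing to 14P)
  14P = O

ord(P) = 14


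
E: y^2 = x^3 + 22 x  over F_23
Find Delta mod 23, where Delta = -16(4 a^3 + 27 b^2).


4 a^3 + 27 b^2 = 4*22^3 + 27*0^2 = 42592 + 0 = 42592
Delta = -16 * (42592) = -681472
Delta mod 23 = 18

Delta = 18 (mod 23)


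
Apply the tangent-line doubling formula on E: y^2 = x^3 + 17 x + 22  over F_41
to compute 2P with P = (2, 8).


Doubling: s = (3 x1^2 + a) / (2 y1)
s = (3*2^2 + 17) / (2*8) mod 41 = 30
x3 = s^2 - 2 x1 mod 41 = 30^2 - 2*2 = 35
y3 = s (x1 - x3) - y1 mod 41 = 30 * (2 - 35) - 8 = 27

2P = (35, 27)


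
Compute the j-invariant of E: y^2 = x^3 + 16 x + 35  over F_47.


Delta = -16(4 a^3 + 27 b^2) mod 47 = 42
-1728 * (4 a)^3 = -1728 * (4*16)^3 mod 47 = 40
j = 40 * 42^(-1) mod 47 = 39

j = 39 (mod 47)


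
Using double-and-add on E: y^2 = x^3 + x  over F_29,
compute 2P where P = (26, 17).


k = 2 = 10_2 (binary, LSB first: 01)
Double-and-add from P = (26, 17):
  bit 0 = 0: acc unchanged = O
  bit 1 = 1: acc = O + (13, 21) = (13, 21)

2P = (13, 21)


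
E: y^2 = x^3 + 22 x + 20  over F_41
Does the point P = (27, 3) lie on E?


Check whether y^2 = x^3 + 22 x + 20 (mod 41) for (x, y) = (27, 3).
LHS: y^2 = 3^2 mod 41 = 9
RHS: x^3 + 22 x + 20 = 27^3 + 22*27 + 20 mod 41 = 2
LHS != RHS

No, not on the curve


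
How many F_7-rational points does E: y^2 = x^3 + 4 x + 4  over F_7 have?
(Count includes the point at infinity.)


For each x in F_7, count y with y^2 = x^3 + 4 x + 4 mod 7:
  x = 0: RHS = 4, y in [2, 5]  -> 2 point(s)
  x = 1: RHS = 2, y in [3, 4]  -> 2 point(s)
  x = 3: RHS = 1, y in [1, 6]  -> 2 point(s)
  x = 4: RHS = 0, y in [0]  -> 1 point(s)
  x = 5: RHS = 2, y in [3, 4]  -> 2 point(s)
Affine points: 9. Add the point at infinity: total = 10.

#E(F_7) = 10


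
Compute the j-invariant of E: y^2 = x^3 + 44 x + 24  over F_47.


Delta = -16(4 a^3 + 27 b^2) mod 47 = 22
-1728 * (4 a)^3 = -1728 * (4*44)^3 mod 47 = 27
j = 27 * 22^(-1) mod 47 = 29

j = 29 (mod 47)


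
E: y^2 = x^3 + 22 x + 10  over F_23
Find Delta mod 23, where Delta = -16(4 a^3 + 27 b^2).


4 a^3 + 27 b^2 = 4*22^3 + 27*10^2 = 42592 + 2700 = 45292
Delta = -16 * (45292) = -724672
Delta mod 23 = 12

Delta = 12 (mod 23)


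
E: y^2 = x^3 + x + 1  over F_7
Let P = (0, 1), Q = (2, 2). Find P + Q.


P != Q, so use the chord formula.
s = (y2 - y1) / (x2 - x1) = (1) / (2) mod 7 = 4
x3 = s^2 - x1 - x2 mod 7 = 4^2 - 0 - 2 = 0
y3 = s (x1 - x3) - y1 mod 7 = 4 * (0 - 0) - 1 = 6

P + Q = (0, 6)


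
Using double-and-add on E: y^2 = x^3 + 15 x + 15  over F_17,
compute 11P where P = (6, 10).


k = 11 = 1011_2 (binary, LSB first: 1101)
Double-and-add from P = (6, 10):
  bit 0 = 1: acc = O + (6, 10) = (6, 10)
  bit 1 = 1: acc = (6, 10) + (3, 11) = (10, 14)
  bit 2 = 0: acc unchanged = (10, 14)
  bit 3 = 1: acc = (10, 14) + (0, 10) = (16, 4)

11P = (16, 4)


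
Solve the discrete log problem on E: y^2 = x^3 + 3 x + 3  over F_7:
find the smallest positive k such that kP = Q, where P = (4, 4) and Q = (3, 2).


Enumerate multiples of P until we hit Q = (3, 2):
  1P = (4, 4)
  2P = (3, 5)
  3P = (1, 0)
  4P = (3, 2)
Match found at i = 4.

k = 4


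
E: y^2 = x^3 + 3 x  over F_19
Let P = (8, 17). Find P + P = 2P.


Doubling: s = (3 x1^2 + a) / (2 y1)
s = (3*8^2 + 3) / (2*17) mod 19 = 13
x3 = s^2 - 2 x1 mod 19 = 13^2 - 2*8 = 1
y3 = s (x1 - x3) - y1 mod 19 = 13 * (8 - 1) - 17 = 17

2P = (1, 17)


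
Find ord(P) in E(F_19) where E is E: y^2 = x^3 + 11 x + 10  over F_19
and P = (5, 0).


Compute successive multiples of P until we hit O:
  1P = (5, 0)
  2P = O

ord(P) = 2


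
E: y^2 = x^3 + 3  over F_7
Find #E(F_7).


For each x in F_7, count y with y^2 = x^3 + 0 x + 3 mod 7:
  x = 1: RHS = 4, y in [2, 5]  -> 2 point(s)
  x = 2: RHS = 4, y in [2, 5]  -> 2 point(s)
  x = 3: RHS = 2, y in [3, 4]  -> 2 point(s)
  x = 4: RHS = 4, y in [2, 5]  -> 2 point(s)
  x = 5: RHS = 2, y in [3, 4]  -> 2 point(s)
  x = 6: RHS = 2, y in [3, 4]  -> 2 point(s)
Affine points: 12. Add the point at infinity: total = 13.

#E(F_7) = 13


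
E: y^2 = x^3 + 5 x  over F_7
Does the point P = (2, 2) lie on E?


Check whether y^2 = x^3 + 5 x + 0 (mod 7) for (x, y) = (2, 2).
LHS: y^2 = 2^2 mod 7 = 4
RHS: x^3 + 5 x + 0 = 2^3 + 5*2 + 0 mod 7 = 4
LHS = RHS

Yes, on the curve


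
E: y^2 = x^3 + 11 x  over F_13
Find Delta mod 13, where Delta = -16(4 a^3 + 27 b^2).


4 a^3 + 27 b^2 = 4*11^3 + 27*0^2 = 5324 + 0 = 5324
Delta = -16 * (5324) = -85184
Delta mod 13 = 5

Delta = 5 (mod 13)


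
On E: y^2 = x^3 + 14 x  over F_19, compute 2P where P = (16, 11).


k = 2 = 10_2 (binary, LSB first: 01)
Double-and-add from P = (16, 11):
  bit 0 = 0: acc unchanged = O
  bit 1 = 1: acc = O + (7, 17) = (7, 17)

2P = (7, 17)


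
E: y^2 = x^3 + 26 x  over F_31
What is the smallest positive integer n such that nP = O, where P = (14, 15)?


Compute successive multiples of P until we hit O:
  1P = (14, 15)
  2P = (8, 21)
  3P = (10, 12)
  4P = (25, 0)
  5P = (10, 19)
  6P = (8, 10)
  7P = (14, 16)
  8P = O

ord(P) = 8


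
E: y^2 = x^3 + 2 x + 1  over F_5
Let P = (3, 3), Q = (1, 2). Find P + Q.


P != Q, so use the chord formula.
s = (y2 - y1) / (x2 - x1) = (4) / (3) mod 5 = 3
x3 = s^2 - x1 - x2 mod 5 = 3^2 - 3 - 1 = 0
y3 = s (x1 - x3) - y1 mod 5 = 3 * (3 - 0) - 3 = 1

P + Q = (0, 1)


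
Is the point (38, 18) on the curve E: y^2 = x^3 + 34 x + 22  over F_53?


Check whether y^2 = x^3 + 34 x + 22 (mod 53) for (x, y) = (38, 18).
LHS: y^2 = 18^2 mod 53 = 6
RHS: x^3 + 34 x + 22 = 38^3 + 34*38 + 22 mod 53 = 6
LHS = RHS

Yes, on the curve


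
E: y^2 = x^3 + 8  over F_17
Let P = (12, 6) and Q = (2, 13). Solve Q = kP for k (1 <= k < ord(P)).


Enumerate multiples of P until we hit Q = (2, 13):
  1P = (12, 6)
  2P = (14, 7)
  3P = (4, 15)
  4P = (2, 4)
  5P = (1, 3)
  6P = (0, 5)
  7P = (3, 16)
  8P = (11, 8)
  9P = (15, 0)
  10P = (11, 9)
  11P = (3, 1)
  12P = (0, 12)
  13P = (1, 14)
  14P = (2, 13)
Match found at i = 14.

k = 14


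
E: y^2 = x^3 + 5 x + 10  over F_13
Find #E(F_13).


For each x in F_13, count y with y^2 = x^3 + 5 x + 10 mod 13:
  x = 0: RHS = 10, y in [6, 7]  -> 2 point(s)
  x = 1: RHS = 3, y in [4, 9]  -> 2 point(s)
  x = 3: RHS = 0, y in [0]  -> 1 point(s)
  x = 4: RHS = 3, y in [4, 9]  -> 2 point(s)
  x = 5: RHS = 4, y in [2, 11]  -> 2 point(s)
  x = 6: RHS = 9, y in [3, 10]  -> 2 point(s)
  x = 8: RHS = 3, y in [4, 9]  -> 2 point(s)
  x = 9: RHS = 4, y in [2, 11]  -> 2 point(s)
  x = 12: RHS = 4, y in [2, 11]  -> 2 point(s)
Affine points: 17. Add the point at infinity: total = 18.

#E(F_13) = 18


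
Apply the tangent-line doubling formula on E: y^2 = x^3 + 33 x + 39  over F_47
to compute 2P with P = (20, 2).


Doubling: s = (3 x1^2 + a) / (2 y1)
s = (3*20^2 + 33) / (2*2) mod 47 = 38
x3 = s^2 - 2 x1 mod 47 = 38^2 - 2*20 = 41
y3 = s (x1 - x3) - y1 mod 47 = 38 * (20 - 41) - 2 = 46

2P = (41, 46)


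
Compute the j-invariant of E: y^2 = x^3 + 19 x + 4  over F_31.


Delta = -16(4 a^3 + 27 b^2) mod 31 = 16
-1728 * (4 a)^3 = -1728 * (4*19)^3 mod 31 = 4
j = 4 * 16^(-1) mod 31 = 8

j = 8 (mod 31)


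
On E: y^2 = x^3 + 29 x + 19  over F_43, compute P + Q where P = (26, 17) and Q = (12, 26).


P != Q, so use the chord formula.
s = (y2 - y1) / (x2 - x1) = (9) / (29) mod 43 = 27
x3 = s^2 - x1 - x2 mod 43 = 27^2 - 26 - 12 = 3
y3 = s (x1 - x3) - y1 mod 43 = 27 * (26 - 3) - 17 = 2

P + Q = (3, 2)


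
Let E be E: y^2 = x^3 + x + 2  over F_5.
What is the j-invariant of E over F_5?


Delta = -16(4 a^3 + 27 b^2) mod 5 = 3
-1728 * (4 a)^3 = -1728 * (4*1)^3 mod 5 = 3
j = 3 * 3^(-1) mod 5 = 1

j = 1 (mod 5)


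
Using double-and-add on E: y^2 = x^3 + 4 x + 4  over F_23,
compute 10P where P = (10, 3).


k = 10 = 1010_2 (binary, LSB first: 0101)
Double-and-add from P = (10, 3):
  bit 0 = 0: acc unchanged = O
  bit 1 = 1: acc = O + (12, 3) = (12, 3)
  bit 2 = 0: acc unchanged = (12, 3)
  bit 3 = 1: acc = (12, 3) + (19, 19) = (16, 1)

10P = (16, 1)


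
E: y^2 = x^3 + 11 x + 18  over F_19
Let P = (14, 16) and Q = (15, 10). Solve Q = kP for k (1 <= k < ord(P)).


Enumerate multiples of P until we hit Q = (15, 10):
  1P = (14, 16)
  2P = (17, 8)
  3P = (12, 4)
  4P = (10, 8)
  5P = (18, 14)
  6P = (11, 11)
  7P = (1, 12)
  8P = (15, 10)
Match found at i = 8.

k = 8


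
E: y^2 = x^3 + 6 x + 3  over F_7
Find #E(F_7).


For each x in F_7, count y with y^2 = x^3 + 6 x + 3 mod 7:
  x = 2: RHS = 2, y in [3, 4]  -> 2 point(s)
  x = 4: RHS = 0, y in [0]  -> 1 point(s)
  x = 5: RHS = 4, y in [2, 5]  -> 2 point(s)
Affine points: 5. Add the point at infinity: total = 6.

#E(F_7) = 6


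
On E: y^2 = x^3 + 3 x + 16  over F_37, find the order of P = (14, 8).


Compute successive multiples of P until we hit O:
  1P = (14, 8)
  2P = (21, 4)
  3P = (28, 0)
  4P = (21, 33)
  5P = (14, 29)
  6P = O

ord(P) = 6


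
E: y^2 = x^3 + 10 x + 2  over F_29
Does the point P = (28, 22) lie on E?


Check whether y^2 = x^3 + 10 x + 2 (mod 29) for (x, y) = (28, 22).
LHS: y^2 = 22^2 mod 29 = 20
RHS: x^3 + 10 x + 2 = 28^3 + 10*28 + 2 mod 29 = 20
LHS = RHS

Yes, on the curve


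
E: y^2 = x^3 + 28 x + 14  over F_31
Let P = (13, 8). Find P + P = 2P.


Doubling: s = (3 x1^2 + a) / (2 y1)
s = (3*13^2 + 28) / (2*8) mod 31 = 16
x3 = s^2 - 2 x1 mod 31 = 16^2 - 2*13 = 13
y3 = s (x1 - x3) - y1 mod 31 = 16 * (13 - 13) - 8 = 23

2P = (13, 23)


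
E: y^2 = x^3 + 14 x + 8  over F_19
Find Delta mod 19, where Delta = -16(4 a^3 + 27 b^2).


4 a^3 + 27 b^2 = 4*14^3 + 27*8^2 = 10976 + 1728 = 12704
Delta = -16 * (12704) = -203264
Delta mod 19 = 17

Delta = 17 (mod 19)


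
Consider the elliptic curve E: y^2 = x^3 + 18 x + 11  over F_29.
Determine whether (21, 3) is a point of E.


Check whether y^2 = x^3 + 18 x + 11 (mod 29) for (x, y) = (21, 3).
LHS: y^2 = 3^2 mod 29 = 9
RHS: x^3 + 18 x + 11 = 21^3 + 18*21 + 11 mod 29 = 22
LHS != RHS

No, not on the curve


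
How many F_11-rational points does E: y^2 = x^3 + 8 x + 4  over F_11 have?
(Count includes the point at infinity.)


For each x in F_11, count y with y^2 = x^3 + 8 x + 4 mod 11:
  x = 0: RHS = 4, y in [2, 9]  -> 2 point(s)
  x = 3: RHS = 0, y in [0]  -> 1 point(s)
  x = 4: RHS = 1, y in [1, 10]  -> 2 point(s)
  x = 5: RHS = 4, y in [2, 9]  -> 2 point(s)
  x = 6: RHS = 4, y in [2, 9]  -> 2 point(s)
Affine points: 9. Add the point at infinity: total = 10.

#E(F_11) = 10


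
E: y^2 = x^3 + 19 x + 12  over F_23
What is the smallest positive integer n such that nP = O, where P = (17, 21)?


Compute successive multiples of P until we hit O:
  1P = (17, 21)
  2P = (21, 14)
  3P = (1, 20)
  4P = (13, 8)
  5P = (5, 18)
  6P = (14, 20)
  7P = (10, 12)
  8P = (0, 14)
  ... (continuing to 25P)
  25P = O

ord(P) = 25


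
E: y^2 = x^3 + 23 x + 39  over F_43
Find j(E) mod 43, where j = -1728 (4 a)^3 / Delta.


Delta = -16(4 a^3 + 27 b^2) mod 43 = 10
-1728 * (4 a)^3 = -1728 * (4*23)^3 mod 43 = 35
j = 35 * 10^(-1) mod 43 = 25

j = 25 (mod 43)


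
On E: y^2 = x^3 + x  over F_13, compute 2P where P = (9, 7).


Doubling: s = (3 x1^2 + a) / (2 y1)
s = (3*9^2 + 1) / (2*7) mod 13 = 10
x3 = s^2 - 2 x1 mod 13 = 10^2 - 2*9 = 4
y3 = s (x1 - x3) - y1 mod 13 = 10 * (9 - 4) - 7 = 4

2P = (4, 4)


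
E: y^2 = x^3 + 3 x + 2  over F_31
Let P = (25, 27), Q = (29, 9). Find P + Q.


P != Q, so use the chord formula.
s = (y2 - y1) / (x2 - x1) = (13) / (4) mod 31 = 11
x3 = s^2 - x1 - x2 mod 31 = 11^2 - 25 - 29 = 5
y3 = s (x1 - x3) - y1 mod 31 = 11 * (25 - 5) - 27 = 7

P + Q = (5, 7)


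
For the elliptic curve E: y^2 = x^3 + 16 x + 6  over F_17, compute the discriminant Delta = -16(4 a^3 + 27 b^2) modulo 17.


4 a^3 + 27 b^2 = 4*16^3 + 27*6^2 = 16384 + 972 = 17356
Delta = -16 * (17356) = -277696
Delta mod 17 = 16

Delta = 16 (mod 17)


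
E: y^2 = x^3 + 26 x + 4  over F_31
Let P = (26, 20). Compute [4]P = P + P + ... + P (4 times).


k = 4 = 100_2 (binary, LSB first: 001)
Double-and-add from P = (26, 20):
  bit 0 = 0: acc unchanged = O
  bit 1 = 0: acc unchanged = O
  bit 2 = 1: acc = O + (3, 27) = (3, 27)

4P = (3, 27)


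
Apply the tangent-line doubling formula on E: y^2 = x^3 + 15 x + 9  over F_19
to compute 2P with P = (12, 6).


Doubling: s = (3 x1^2 + a) / (2 y1)
s = (3*12^2 + 15) / (2*6) mod 19 = 4
x3 = s^2 - 2 x1 mod 19 = 4^2 - 2*12 = 11
y3 = s (x1 - x3) - y1 mod 19 = 4 * (12 - 11) - 6 = 17

2P = (11, 17)


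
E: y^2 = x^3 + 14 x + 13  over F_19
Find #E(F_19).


For each x in F_19, count y with y^2 = x^3 + 14 x + 13 mod 19:
  x = 1: RHS = 9, y in [3, 16]  -> 2 point(s)
  x = 2: RHS = 11, y in [7, 12]  -> 2 point(s)
  x = 3: RHS = 6, y in [5, 14]  -> 2 point(s)
  x = 4: RHS = 0, y in [0]  -> 1 point(s)
  x = 6: RHS = 9, y in [3, 16]  -> 2 point(s)
  x = 7: RHS = 17, y in [6, 13]  -> 2 point(s)
  x = 11: RHS = 16, y in [4, 15]  -> 2 point(s)
  x = 12: RHS = 9, y in [3, 16]  -> 2 point(s)
  x = 13: RHS = 17, y in [6, 13]  -> 2 point(s)
  x = 15: RHS = 7, y in [8, 11]  -> 2 point(s)
  x = 16: RHS = 1, y in [1, 18]  -> 2 point(s)
  x = 18: RHS = 17, y in [6, 13]  -> 2 point(s)
Affine points: 23. Add the point at infinity: total = 24.

#E(F_19) = 24


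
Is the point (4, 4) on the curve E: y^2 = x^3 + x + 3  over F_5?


Check whether y^2 = x^3 + 1 x + 3 (mod 5) for (x, y) = (4, 4).
LHS: y^2 = 4^2 mod 5 = 1
RHS: x^3 + 1 x + 3 = 4^3 + 1*4 + 3 mod 5 = 1
LHS = RHS

Yes, on the curve


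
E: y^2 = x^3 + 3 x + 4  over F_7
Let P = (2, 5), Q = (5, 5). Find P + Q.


P != Q, so use the chord formula.
s = (y2 - y1) / (x2 - x1) = (0) / (3) mod 7 = 0
x3 = s^2 - x1 - x2 mod 7 = 0^2 - 2 - 5 = 0
y3 = s (x1 - x3) - y1 mod 7 = 0 * (2 - 0) - 5 = 2

P + Q = (0, 2)


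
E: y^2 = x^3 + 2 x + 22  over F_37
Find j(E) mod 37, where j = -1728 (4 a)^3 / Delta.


Delta = -16(4 a^3 + 27 b^2) mod 37 = 5
-1728 * (4 a)^3 = -1728 * (4*2)^3 mod 37 = 8
j = 8 * 5^(-1) mod 37 = 9

j = 9 (mod 37)


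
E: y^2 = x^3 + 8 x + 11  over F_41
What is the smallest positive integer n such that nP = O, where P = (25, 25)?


Compute successive multiples of P until we hit O:
  1P = (25, 25)
  2P = (23, 29)
  3P = (38, 1)
  4P = (3, 29)
  5P = (11, 6)
  6P = (15, 12)
  7P = (40, 17)
  8P = (12, 20)
  ... (continuing to 22P)
  22P = O

ord(P) = 22


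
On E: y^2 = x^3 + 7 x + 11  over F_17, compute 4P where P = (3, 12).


k = 4 = 100_2 (binary, LSB first: 001)
Double-and-add from P = (3, 12):
  bit 0 = 0: acc unchanged = O
  bit 1 = 0: acc unchanged = O
  bit 2 = 1: acc = O + (4, 16) = (4, 16)

4P = (4, 16)


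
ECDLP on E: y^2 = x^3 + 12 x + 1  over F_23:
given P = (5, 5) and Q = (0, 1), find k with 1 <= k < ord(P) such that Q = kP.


Enumerate multiples of P until we hit Q = (0, 1):
  1P = (5, 5)
  2P = (19, 2)
  3P = (17, 14)
  4P = (3, 8)
  5P = (0, 22)
  6P = (13, 13)
  7P = (6, 17)
  8P = (18, 0)
  9P = (6, 6)
  10P = (13, 10)
  11P = (0, 1)
Match found at i = 11.

k = 11


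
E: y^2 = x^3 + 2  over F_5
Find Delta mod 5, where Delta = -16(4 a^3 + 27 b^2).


4 a^3 + 27 b^2 = 4*0^3 + 27*2^2 = 0 + 108 = 108
Delta = -16 * (108) = -1728
Delta mod 5 = 2

Delta = 2 (mod 5)


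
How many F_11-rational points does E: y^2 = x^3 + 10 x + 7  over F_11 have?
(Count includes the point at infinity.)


For each x in F_11, count y with y^2 = x^3 + 10 x + 7 mod 11:
  x = 3: RHS = 9, y in [3, 8]  -> 2 point(s)
  x = 4: RHS = 1, y in [1, 10]  -> 2 point(s)
  x = 8: RHS = 5, y in [4, 7]  -> 2 point(s)
  x = 9: RHS = 1, y in [1, 10]  -> 2 point(s)
Affine points: 8. Add the point at infinity: total = 9.

#E(F_11) = 9


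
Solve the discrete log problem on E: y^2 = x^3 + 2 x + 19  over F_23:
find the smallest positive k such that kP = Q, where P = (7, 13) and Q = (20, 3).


Enumerate multiples of P until we hit Q = (20, 3):
  1P = (7, 13)
  2P = (2, 13)
  3P = (14, 10)
  4P = (5, 19)
  5P = (20, 3)
Match found at i = 5.

k = 5


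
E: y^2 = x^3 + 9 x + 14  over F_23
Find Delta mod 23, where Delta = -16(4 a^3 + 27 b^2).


4 a^3 + 27 b^2 = 4*9^3 + 27*14^2 = 2916 + 5292 = 8208
Delta = -16 * (8208) = -131328
Delta mod 23 = 2

Delta = 2 (mod 23)


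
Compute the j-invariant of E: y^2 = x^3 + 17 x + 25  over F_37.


Delta = -16(4 a^3 + 27 b^2) mod 37 = 20
-1728 * (4 a)^3 = -1728 * (4*17)^3 mod 37 = 29
j = 29 * 20^(-1) mod 37 = 7

j = 7 (mod 37)


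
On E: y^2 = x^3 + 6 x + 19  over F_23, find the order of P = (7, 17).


Compute successive multiples of P until we hit O:
  1P = (7, 17)
  2P = (12, 18)
  3P = (16, 18)
  4P = (2, 4)
  5P = (18, 5)
  6P = (22, 14)
  7P = (6, 15)
  8P = (14, 15)
  ... (continuing to 28P)
  28P = O

ord(P) = 28


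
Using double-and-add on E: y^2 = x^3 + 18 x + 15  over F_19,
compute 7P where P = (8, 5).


k = 7 = 111_2 (binary, LSB first: 111)
Double-and-add from P = (8, 5):
  bit 0 = 1: acc = O + (8, 5) = (8, 5)
  bit 1 = 1: acc = (8, 5) + (7, 16) = (11, 9)
  bit 2 = 1: acc = (11, 9) + (6, 4) = (3, 18)

7P = (3, 18)


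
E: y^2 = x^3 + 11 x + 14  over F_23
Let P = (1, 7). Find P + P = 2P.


Doubling: s = (3 x1^2 + a) / (2 y1)
s = (3*1^2 + 11) / (2*7) mod 23 = 1
x3 = s^2 - 2 x1 mod 23 = 1^2 - 2*1 = 22
y3 = s (x1 - x3) - y1 mod 23 = 1 * (1 - 22) - 7 = 18

2P = (22, 18)


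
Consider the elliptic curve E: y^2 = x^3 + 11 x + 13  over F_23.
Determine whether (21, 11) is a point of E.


Check whether y^2 = x^3 + 11 x + 13 (mod 23) for (x, y) = (21, 11).
LHS: y^2 = 11^2 mod 23 = 6
RHS: x^3 + 11 x + 13 = 21^3 + 11*21 + 13 mod 23 = 6
LHS = RHS

Yes, on the curve


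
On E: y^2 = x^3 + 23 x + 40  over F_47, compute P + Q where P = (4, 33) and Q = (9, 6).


P != Q, so use the chord formula.
s = (y2 - y1) / (x2 - x1) = (20) / (5) mod 47 = 4
x3 = s^2 - x1 - x2 mod 47 = 4^2 - 4 - 9 = 3
y3 = s (x1 - x3) - y1 mod 47 = 4 * (4 - 3) - 33 = 18

P + Q = (3, 18)


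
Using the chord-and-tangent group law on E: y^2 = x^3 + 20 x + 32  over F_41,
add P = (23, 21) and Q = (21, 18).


P != Q, so use the chord formula.
s = (y2 - y1) / (x2 - x1) = (38) / (39) mod 41 = 22
x3 = s^2 - x1 - x2 mod 41 = 22^2 - 23 - 21 = 30
y3 = s (x1 - x3) - y1 mod 41 = 22 * (23 - 30) - 21 = 30

P + Q = (30, 30)


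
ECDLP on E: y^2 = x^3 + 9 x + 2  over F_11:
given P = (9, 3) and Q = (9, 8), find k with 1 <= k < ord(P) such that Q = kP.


Enumerate multiples of P until we hit Q = (9, 8):
  1P = (9, 3)
  2P = (8, 6)
  3P = (3, 1)
  4P = (4, 6)
  5P = (1, 1)
  6P = (10, 5)
  7P = (7, 1)
  8P = (7, 10)
  9P = (10, 6)
  10P = (1, 10)
  11P = (4, 5)
  12P = (3, 10)
  13P = (8, 5)
  14P = (9, 8)
Match found at i = 14.

k = 14


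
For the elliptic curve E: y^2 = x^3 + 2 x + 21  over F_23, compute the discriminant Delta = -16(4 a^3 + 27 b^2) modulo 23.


4 a^3 + 27 b^2 = 4*2^3 + 27*21^2 = 32 + 11907 = 11939
Delta = -16 * (11939) = -191024
Delta mod 23 = 14

Delta = 14 (mod 23)


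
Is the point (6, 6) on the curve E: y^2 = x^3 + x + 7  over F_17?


Check whether y^2 = x^3 + 1 x + 7 (mod 17) for (x, y) = (6, 6).
LHS: y^2 = 6^2 mod 17 = 2
RHS: x^3 + 1 x + 7 = 6^3 + 1*6 + 7 mod 17 = 8
LHS != RHS

No, not on the curve


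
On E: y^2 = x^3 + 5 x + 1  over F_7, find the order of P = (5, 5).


Compute successive multiples of P until we hit O:
  1P = (5, 5)
  2P = (5, 2)
  3P = O

ord(P) = 3


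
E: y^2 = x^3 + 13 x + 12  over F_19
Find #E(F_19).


For each x in F_19, count y with y^2 = x^3 + 13 x + 12 mod 19:
  x = 1: RHS = 7, y in [8, 11]  -> 2 point(s)
  x = 7: RHS = 9, y in [3, 16]  -> 2 point(s)
  x = 8: RHS = 1, y in [1, 18]  -> 2 point(s)
  x = 11: RHS = 4, y in [2, 17]  -> 2 point(s)
  x = 17: RHS = 16, y in [4, 15]  -> 2 point(s)
  x = 18: RHS = 17, y in [6, 13]  -> 2 point(s)
Affine points: 12. Add the point at infinity: total = 13.

#E(F_19) = 13


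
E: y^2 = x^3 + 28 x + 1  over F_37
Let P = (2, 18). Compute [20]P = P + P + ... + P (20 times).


k = 20 = 10100_2 (binary, LSB first: 00101)
Double-and-add from P = (2, 18):
  bit 0 = 0: acc unchanged = O
  bit 1 = 0: acc unchanged = O
  bit 2 = 1: acc = O + (24, 17) = (24, 17)
  bit 3 = 0: acc unchanged = (24, 17)
  bit 4 = 1: acc = (24, 17) + (12, 17) = (1, 20)

20P = (1, 20)


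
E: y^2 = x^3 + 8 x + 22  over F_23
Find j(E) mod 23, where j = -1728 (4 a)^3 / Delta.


Delta = -16(4 a^3 + 27 b^2) mod 23 = 12
-1728 * (4 a)^3 = -1728 * (4*8)^3 mod 23 = 21
j = 21 * 12^(-1) mod 23 = 19

j = 19 (mod 23)


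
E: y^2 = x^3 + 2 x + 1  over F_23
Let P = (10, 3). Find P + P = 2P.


Doubling: s = (3 x1^2 + a) / (2 y1)
s = (3*10^2 + 2) / (2*3) mod 23 = 12
x3 = s^2 - 2 x1 mod 23 = 12^2 - 2*10 = 9
y3 = s (x1 - x3) - y1 mod 23 = 12 * (10 - 9) - 3 = 9

2P = (9, 9)


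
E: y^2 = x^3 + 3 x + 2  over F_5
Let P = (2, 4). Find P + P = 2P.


Doubling: s = (3 x1^2 + a) / (2 y1)
s = (3*2^2 + 3) / (2*4) mod 5 = 0
x3 = s^2 - 2 x1 mod 5 = 0^2 - 2*2 = 1
y3 = s (x1 - x3) - y1 mod 5 = 0 * (2 - 1) - 4 = 1

2P = (1, 1)


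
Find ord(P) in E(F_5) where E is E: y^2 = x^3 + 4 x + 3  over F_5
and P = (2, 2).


Compute successive multiples of P until we hit O:
  1P = (2, 2)
  2P = (2, 3)
  3P = O

ord(P) = 3


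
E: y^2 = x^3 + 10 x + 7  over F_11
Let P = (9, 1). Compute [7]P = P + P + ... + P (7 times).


k = 7 = 111_2 (binary, LSB first: 111)
Double-and-add from P = (9, 1):
  bit 0 = 1: acc = O + (9, 1) = (9, 1)
  bit 1 = 1: acc = (9, 1) + (4, 10) = (3, 8)
  bit 2 = 1: acc = (3, 8) + (8, 7) = (4, 1)

7P = (4, 1)


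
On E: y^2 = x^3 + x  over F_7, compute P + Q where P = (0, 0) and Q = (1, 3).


P != Q, so use the chord formula.
s = (y2 - y1) / (x2 - x1) = (3) / (1) mod 7 = 3
x3 = s^2 - x1 - x2 mod 7 = 3^2 - 0 - 1 = 1
y3 = s (x1 - x3) - y1 mod 7 = 3 * (0 - 1) - 0 = 4

P + Q = (1, 4)


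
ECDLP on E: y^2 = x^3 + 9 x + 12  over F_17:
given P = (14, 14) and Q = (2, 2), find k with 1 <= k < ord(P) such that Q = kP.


Enumerate multiples of P until we hit Q = (2, 2):
  1P = (14, 14)
  2P = (8, 1)
  3P = (3, 7)
  4P = (16, 11)
  5P = (2, 2)
Match found at i = 5.

k = 5


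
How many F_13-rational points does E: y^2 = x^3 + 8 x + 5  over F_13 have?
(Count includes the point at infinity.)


For each x in F_13, count y with y^2 = x^3 + 8 x + 5 mod 13:
  x = 1: RHS = 1, y in [1, 12]  -> 2 point(s)
  x = 2: RHS = 3, y in [4, 9]  -> 2 point(s)
  x = 3: RHS = 4, y in [2, 11]  -> 2 point(s)
  x = 4: RHS = 10, y in [6, 7]  -> 2 point(s)
  x = 5: RHS = 1, y in [1, 12]  -> 2 point(s)
  x = 6: RHS = 9, y in [3, 10]  -> 2 point(s)
  x = 7: RHS = 1, y in [1, 12]  -> 2 point(s)
  x = 8: RHS = 9, y in [3, 10]  -> 2 point(s)
  x = 9: RHS = 0, y in [0]  -> 1 point(s)
  x = 12: RHS = 9, y in [3, 10]  -> 2 point(s)
Affine points: 19. Add the point at infinity: total = 20.

#E(F_13) = 20


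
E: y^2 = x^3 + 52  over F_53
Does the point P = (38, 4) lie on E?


Check whether y^2 = x^3 + 0 x + 52 (mod 53) for (x, y) = (38, 4).
LHS: y^2 = 4^2 mod 53 = 16
RHS: x^3 + 0 x + 52 = 38^3 + 0*38 + 52 mod 53 = 16
LHS = RHS

Yes, on the curve


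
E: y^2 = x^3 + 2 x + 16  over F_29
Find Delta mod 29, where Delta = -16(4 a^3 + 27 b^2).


4 a^3 + 27 b^2 = 4*2^3 + 27*16^2 = 32 + 6912 = 6944
Delta = -16 * (6944) = -111104
Delta mod 29 = 24

Delta = 24 (mod 29)


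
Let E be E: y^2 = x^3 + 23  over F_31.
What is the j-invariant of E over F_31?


Delta = -16(4 a^3 + 27 b^2) mod 31 = 4
-1728 * (4 a)^3 = -1728 * (4*0)^3 mod 31 = 0
j = 0 * 4^(-1) mod 31 = 0

j = 0 (mod 31)


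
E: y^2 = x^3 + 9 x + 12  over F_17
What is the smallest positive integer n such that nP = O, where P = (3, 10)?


Compute successive multiples of P until we hit O:
  1P = (3, 10)
  2P = (2, 2)
  3P = (8, 1)
  4P = (14, 3)
  5P = (16, 6)
  6P = (16, 11)
  7P = (14, 14)
  8P = (8, 16)
  ... (continuing to 11P)
  11P = O

ord(P) = 11


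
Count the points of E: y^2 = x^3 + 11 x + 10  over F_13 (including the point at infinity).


For each x in F_13, count y with y^2 = x^3 + 11 x + 10 mod 13:
  x = 0: RHS = 10, y in [6, 7]  -> 2 point(s)
  x = 1: RHS = 9, y in [3, 10]  -> 2 point(s)
  x = 2: RHS = 1, y in [1, 12]  -> 2 point(s)
  x = 4: RHS = 1, y in [1, 12]  -> 2 point(s)
  x = 7: RHS = 1, y in [1, 12]  -> 2 point(s)
  x = 8: RHS = 12, y in [5, 8]  -> 2 point(s)
Affine points: 12. Add the point at infinity: total = 13.

#E(F_13) = 13


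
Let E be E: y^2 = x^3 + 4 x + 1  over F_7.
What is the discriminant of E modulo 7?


4 a^3 + 27 b^2 = 4*4^3 + 27*1^2 = 256 + 27 = 283
Delta = -16 * (283) = -4528
Delta mod 7 = 1

Delta = 1 (mod 7)


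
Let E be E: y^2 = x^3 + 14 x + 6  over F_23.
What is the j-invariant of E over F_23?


Delta = -16(4 a^3 + 27 b^2) mod 23 = 8
-1728 * (4 a)^3 = -1728 * (4*14)^3 mod 23 = 13
j = 13 * 8^(-1) mod 23 = 16

j = 16 (mod 23)


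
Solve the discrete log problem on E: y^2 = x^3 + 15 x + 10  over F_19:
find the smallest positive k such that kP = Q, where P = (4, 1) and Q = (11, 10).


Enumerate multiples of P until we hit Q = (11, 10):
  1P = (4, 1)
  2P = (1, 8)
  3P = (11, 9)
  4P = (15, 0)
  5P = (11, 10)
Match found at i = 5.

k = 5


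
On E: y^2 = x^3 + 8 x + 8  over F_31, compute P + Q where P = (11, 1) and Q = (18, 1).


P != Q, so use the chord formula.
s = (y2 - y1) / (x2 - x1) = (0) / (7) mod 31 = 0
x3 = s^2 - x1 - x2 mod 31 = 0^2 - 11 - 18 = 2
y3 = s (x1 - x3) - y1 mod 31 = 0 * (11 - 2) - 1 = 30

P + Q = (2, 30)


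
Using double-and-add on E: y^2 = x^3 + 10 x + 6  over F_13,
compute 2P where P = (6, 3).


k = 2 = 10_2 (binary, LSB first: 01)
Double-and-add from P = (6, 3):
  bit 0 = 0: acc unchanged = O
  bit 1 = 1: acc = O + (5, 8) = (5, 8)

2P = (5, 8)


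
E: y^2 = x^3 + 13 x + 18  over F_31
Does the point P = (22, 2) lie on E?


Check whether y^2 = x^3 + 13 x + 18 (mod 31) for (x, y) = (22, 2).
LHS: y^2 = 2^2 mod 31 = 4
RHS: x^3 + 13 x + 18 = 22^3 + 13*22 + 18 mod 31 = 9
LHS != RHS

No, not on the curve


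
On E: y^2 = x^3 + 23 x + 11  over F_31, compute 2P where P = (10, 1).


Doubling: s = (3 x1^2 + a) / (2 y1)
s = (3*10^2 + 23) / (2*1) mod 31 = 22
x3 = s^2 - 2 x1 mod 31 = 22^2 - 2*10 = 30
y3 = s (x1 - x3) - y1 mod 31 = 22 * (10 - 30) - 1 = 24

2P = (30, 24)


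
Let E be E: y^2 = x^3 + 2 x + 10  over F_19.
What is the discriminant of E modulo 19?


4 a^3 + 27 b^2 = 4*2^3 + 27*10^2 = 32 + 2700 = 2732
Delta = -16 * (2732) = -43712
Delta mod 19 = 7

Delta = 7 (mod 19)


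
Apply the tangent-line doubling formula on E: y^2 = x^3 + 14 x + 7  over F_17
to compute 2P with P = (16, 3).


Doubling: s = (3 x1^2 + a) / (2 y1)
s = (3*16^2 + 14) / (2*3) mod 17 = 0
x3 = s^2 - 2 x1 mod 17 = 0^2 - 2*16 = 2
y3 = s (x1 - x3) - y1 mod 17 = 0 * (16 - 2) - 3 = 14

2P = (2, 14)


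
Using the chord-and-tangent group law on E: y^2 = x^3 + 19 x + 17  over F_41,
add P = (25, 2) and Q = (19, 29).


P != Q, so use the chord formula.
s = (y2 - y1) / (x2 - x1) = (27) / (35) mod 41 = 16
x3 = s^2 - x1 - x2 mod 41 = 16^2 - 25 - 19 = 7
y3 = s (x1 - x3) - y1 mod 41 = 16 * (25 - 7) - 2 = 40

P + Q = (7, 40)


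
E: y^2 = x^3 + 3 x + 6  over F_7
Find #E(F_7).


For each x in F_7, count y with y^2 = x^3 + 3 x + 6 mod 7:
  x = 3: RHS = 0, y in [0]  -> 1 point(s)
  x = 6: RHS = 2, y in [3, 4]  -> 2 point(s)
Affine points: 3. Add the point at infinity: total = 4.

#E(F_7) = 4


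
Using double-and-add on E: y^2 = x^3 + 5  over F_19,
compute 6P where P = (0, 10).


k = 6 = 110_2 (binary, LSB first: 011)
Double-and-add from P = (0, 10):
  bit 0 = 0: acc unchanged = O
  bit 1 = 1: acc = O + (0, 9) = (0, 9)
  bit 2 = 1: acc = (0, 9) + (0, 10) = O

6P = O


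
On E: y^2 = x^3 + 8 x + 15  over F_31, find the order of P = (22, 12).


Compute successive multiples of P until we hit O:
  1P = (22, 12)
  2P = (3, 2)
  3P = (11, 15)
  4P = (26, 6)
  5P = (24, 22)
  6P = (10, 17)
  7P = (8, 8)
  8P = (15, 21)
  ... (continuing to 19P)
  19P = O

ord(P) = 19


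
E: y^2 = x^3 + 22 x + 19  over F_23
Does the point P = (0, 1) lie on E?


Check whether y^2 = x^3 + 22 x + 19 (mod 23) for (x, y) = (0, 1).
LHS: y^2 = 1^2 mod 23 = 1
RHS: x^3 + 22 x + 19 = 0^3 + 22*0 + 19 mod 23 = 19
LHS != RHS

No, not on the curve


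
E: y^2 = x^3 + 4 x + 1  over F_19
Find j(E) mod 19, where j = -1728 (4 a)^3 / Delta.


Delta = -16(4 a^3 + 27 b^2) mod 19 = 13
-1728 * (4 a)^3 = -1728 * (4*4)^3 mod 19 = 11
j = 11 * 13^(-1) mod 19 = 14

j = 14 (mod 19)


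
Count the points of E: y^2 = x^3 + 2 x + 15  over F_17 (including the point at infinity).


For each x in F_17, count y with y^2 = x^3 + 2 x + 15 mod 17:
  x = 0: RHS = 15, y in [7, 10]  -> 2 point(s)
  x = 1: RHS = 1, y in [1, 16]  -> 2 point(s)
  x = 4: RHS = 2, y in [6, 11]  -> 2 point(s)
  x = 7: RHS = 15, y in [7, 10]  -> 2 point(s)
  x = 8: RHS = 16, y in [4, 13]  -> 2 point(s)
  x = 10: RHS = 15, y in [7, 10]  -> 2 point(s)
  x = 11: RHS = 8, y in [5, 12]  -> 2 point(s)
  x = 12: RHS = 16, y in [4, 13]  -> 2 point(s)
  x = 14: RHS = 16, y in [4, 13]  -> 2 point(s)
Affine points: 18. Add the point at infinity: total = 19.

#E(F_17) = 19


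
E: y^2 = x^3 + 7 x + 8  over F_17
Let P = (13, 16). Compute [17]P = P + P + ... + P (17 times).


k = 17 = 10001_2 (binary, LSB first: 10001)
Double-and-add from P = (13, 16):
  bit 0 = 1: acc = O + (13, 16) = (13, 16)
  bit 1 = 0: acc unchanged = (13, 16)
  bit 2 = 0: acc unchanged = (13, 16)
  bit 3 = 0: acc unchanged = (13, 16)
  bit 4 = 1: acc = (13, 16) + (1, 4) = (4, 10)

17P = (4, 10)


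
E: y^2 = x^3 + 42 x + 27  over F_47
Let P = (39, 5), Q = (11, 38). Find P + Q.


P != Q, so use the chord formula.
s = (y2 - y1) / (x2 - x1) = (33) / (19) mod 47 = 24
x3 = s^2 - x1 - x2 mod 47 = 24^2 - 39 - 11 = 9
y3 = s (x1 - x3) - y1 mod 47 = 24 * (39 - 9) - 5 = 10

P + Q = (9, 10)


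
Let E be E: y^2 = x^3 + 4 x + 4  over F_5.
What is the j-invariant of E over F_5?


Delta = -16(4 a^3 + 27 b^2) mod 5 = 2
-1728 * (4 a)^3 = -1728 * (4*4)^3 mod 5 = 2
j = 2 * 2^(-1) mod 5 = 1

j = 1 (mod 5)


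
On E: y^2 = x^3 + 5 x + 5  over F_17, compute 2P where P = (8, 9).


Doubling: s = (3 x1^2 + a) / (2 y1)
s = (3*8^2 + 5) / (2*9) mod 17 = 10
x3 = s^2 - 2 x1 mod 17 = 10^2 - 2*8 = 16
y3 = s (x1 - x3) - y1 mod 17 = 10 * (8 - 16) - 9 = 13

2P = (16, 13)


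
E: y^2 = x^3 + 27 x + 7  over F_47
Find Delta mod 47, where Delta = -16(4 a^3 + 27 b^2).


4 a^3 + 27 b^2 = 4*27^3 + 27*7^2 = 78732 + 1323 = 80055
Delta = -16 * (80055) = -1280880
Delta mod 47 = 11

Delta = 11 (mod 47)


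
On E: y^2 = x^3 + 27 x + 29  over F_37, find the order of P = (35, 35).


Compute successive multiples of P until we hit O:
  1P = (35, 35)
  2P = (32, 19)
  3P = (19, 1)
  4P = (17, 31)
  5P = (12, 3)
  6P = (36, 36)
  7P = (4, 33)
  8P = (31, 13)
  ... (continuing to 30P)
  30P = O

ord(P) = 30


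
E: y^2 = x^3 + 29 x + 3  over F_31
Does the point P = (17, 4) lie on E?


Check whether y^2 = x^3 + 29 x + 3 (mod 31) for (x, y) = (17, 4).
LHS: y^2 = 4^2 mod 31 = 16
RHS: x^3 + 29 x + 3 = 17^3 + 29*17 + 3 mod 31 = 15
LHS != RHS

No, not on the curve


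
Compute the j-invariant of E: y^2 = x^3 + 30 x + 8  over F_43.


Delta = -16(4 a^3 + 27 b^2) mod 43 = 42
-1728 * (4 a)^3 = -1728 * (4*30)^3 mod 43 = 27
j = 27 * 42^(-1) mod 43 = 16

j = 16 (mod 43)


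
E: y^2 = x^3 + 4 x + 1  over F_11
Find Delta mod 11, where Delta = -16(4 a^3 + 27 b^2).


4 a^3 + 27 b^2 = 4*4^3 + 27*1^2 = 256 + 27 = 283
Delta = -16 * (283) = -4528
Delta mod 11 = 4

Delta = 4 (mod 11)


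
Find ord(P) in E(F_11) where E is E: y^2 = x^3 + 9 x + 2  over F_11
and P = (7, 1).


Compute successive multiples of P until we hit O:
  1P = (7, 1)
  2P = (9, 8)
  3P = (10, 5)
  4P = (8, 5)
  5P = (1, 1)
  6P = (3, 10)
  7P = (4, 6)
  8P = (4, 5)
  ... (continuing to 15P)
  15P = O

ord(P) = 15


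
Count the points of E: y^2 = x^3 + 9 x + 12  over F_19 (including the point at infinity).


For each x in F_19, count y with y^2 = x^3 + 9 x + 12 mod 19:
  x = 2: RHS = 0, y in [0]  -> 1 point(s)
  x = 3: RHS = 9, y in [3, 16]  -> 2 point(s)
  x = 4: RHS = 17, y in [6, 13]  -> 2 point(s)
  x = 5: RHS = 11, y in [7, 12]  -> 2 point(s)
  x = 6: RHS = 16, y in [4, 15]  -> 2 point(s)
  x = 7: RHS = 0, y in [0]  -> 1 point(s)
  x = 8: RHS = 7, y in [8, 11]  -> 2 point(s)
  x = 9: RHS = 5, y in [9, 10]  -> 2 point(s)
  x = 10: RHS = 0, y in [0]  -> 1 point(s)
  x = 11: RHS = 17, y in [6, 13]  -> 2 point(s)
  x = 12: RHS = 5, y in [9, 10]  -> 2 point(s)
  x = 15: RHS = 7, y in [8, 11]  -> 2 point(s)
  x = 17: RHS = 5, y in [9, 10]  -> 2 point(s)
Affine points: 23. Add the point at infinity: total = 24.

#E(F_19) = 24


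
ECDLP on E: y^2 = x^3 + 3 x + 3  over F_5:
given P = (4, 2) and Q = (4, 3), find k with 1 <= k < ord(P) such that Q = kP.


Enumerate multiples of P until we hit Q = (4, 3):
  1P = (4, 2)
  2P = (3, 2)
  3P = (3, 3)
  4P = (4, 3)
Match found at i = 4.

k = 4


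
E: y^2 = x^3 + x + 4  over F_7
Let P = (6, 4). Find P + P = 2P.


Doubling: s = (3 x1^2 + a) / (2 y1)
s = (3*6^2 + 1) / (2*4) mod 7 = 4
x3 = s^2 - 2 x1 mod 7 = 4^2 - 2*6 = 4
y3 = s (x1 - x3) - y1 mod 7 = 4 * (6 - 4) - 4 = 4

2P = (4, 4)


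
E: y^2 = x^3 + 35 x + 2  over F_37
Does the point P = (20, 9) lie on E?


Check whether y^2 = x^3 + 35 x + 2 (mod 37) for (x, y) = (20, 9).
LHS: y^2 = 9^2 mod 37 = 7
RHS: x^3 + 35 x + 2 = 20^3 + 35*20 + 2 mod 37 = 7
LHS = RHS

Yes, on the curve
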